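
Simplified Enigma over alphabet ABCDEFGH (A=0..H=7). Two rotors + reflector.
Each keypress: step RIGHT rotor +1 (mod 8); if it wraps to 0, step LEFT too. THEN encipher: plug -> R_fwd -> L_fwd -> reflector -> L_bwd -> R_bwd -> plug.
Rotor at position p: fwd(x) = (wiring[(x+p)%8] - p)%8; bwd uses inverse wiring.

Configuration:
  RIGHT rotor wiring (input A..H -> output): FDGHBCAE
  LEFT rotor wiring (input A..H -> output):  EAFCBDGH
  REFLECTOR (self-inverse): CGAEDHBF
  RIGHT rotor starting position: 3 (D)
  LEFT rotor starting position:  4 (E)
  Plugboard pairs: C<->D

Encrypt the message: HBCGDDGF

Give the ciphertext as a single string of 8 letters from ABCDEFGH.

Char 1 ('H'): step: R->4, L=4; H->plug->H->R->D->L->D->refl->E->L'->F->R'->A->plug->A
Char 2 ('B'): step: R->5, L=4; B->plug->B->R->D->L->D->refl->E->L'->F->R'->A->plug->A
Char 3 ('C'): step: R->6, L=4; C->plug->D->R->F->L->E->refl->D->L'->D->R'->G->plug->G
Char 4 ('G'): step: R->7, L=4; G->plug->G->R->D->L->D->refl->E->L'->F->R'->A->plug->A
Char 5 ('D'): step: R->0, L->5 (L advanced); D->plug->C->R->G->L->F->refl->H->L'->D->R'->B->plug->B
Char 6 ('D'): step: R->1, L=5; D->plug->C->R->G->L->F->refl->H->L'->D->R'->G->plug->G
Char 7 ('G'): step: R->2, L=5; G->plug->G->R->D->L->H->refl->F->L'->G->R'->E->plug->E
Char 8 ('F'): step: R->3, L=5; F->plug->F->R->C->L->C->refl->A->L'->F->R'->D->plug->C

Answer: AAGABGEC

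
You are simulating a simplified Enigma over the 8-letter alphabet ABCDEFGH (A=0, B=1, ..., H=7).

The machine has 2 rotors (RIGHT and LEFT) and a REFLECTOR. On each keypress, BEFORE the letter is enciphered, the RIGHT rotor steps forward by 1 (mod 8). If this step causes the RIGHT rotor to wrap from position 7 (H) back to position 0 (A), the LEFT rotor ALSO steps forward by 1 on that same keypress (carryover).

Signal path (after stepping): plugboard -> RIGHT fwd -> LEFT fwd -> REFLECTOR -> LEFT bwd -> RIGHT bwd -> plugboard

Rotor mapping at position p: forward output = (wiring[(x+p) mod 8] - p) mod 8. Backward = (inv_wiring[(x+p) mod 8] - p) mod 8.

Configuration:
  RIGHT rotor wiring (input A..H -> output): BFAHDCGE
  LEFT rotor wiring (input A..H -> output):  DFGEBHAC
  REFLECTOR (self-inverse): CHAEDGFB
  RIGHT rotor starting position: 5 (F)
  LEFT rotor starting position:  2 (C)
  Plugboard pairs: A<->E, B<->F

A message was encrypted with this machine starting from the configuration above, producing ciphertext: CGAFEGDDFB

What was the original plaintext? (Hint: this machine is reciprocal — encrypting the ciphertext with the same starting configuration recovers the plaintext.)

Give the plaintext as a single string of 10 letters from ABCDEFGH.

Char 1 ('C'): step: R->6, L=2; C->plug->C->R->D->L->F->refl->G->L'->E->R'->H->plug->H
Char 2 ('G'): step: R->7, L=2; G->plug->G->R->D->L->F->refl->G->L'->E->R'->F->plug->B
Char 3 ('A'): step: R->0, L->3 (L advanced); A->plug->E->R->D->L->F->refl->G->L'->B->R'->A->plug->E
Char 4 ('F'): step: R->1, L=3; F->plug->B->R->H->L->D->refl->E->L'->C->R'->D->plug->D
Char 5 ('E'): step: R->2, L=3; E->plug->A->R->G->L->C->refl->A->L'->F->R'->B->plug->F
Char 6 ('G'): step: R->3, L=3; G->plug->G->R->C->L->E->refl->D->L'->H->R'->C->plug->C
Char 7 ('D'): step: R->4, L=3; D->plug->D->R->A->L->B->refl->H->L'->E->R'->G->plug->G
Char 8 ('D'): step: R->5, L=3; D->plug->D->R->E->L->H->refl->B->L'->A->R'->E->plug->A
Char 9 ('F'): step: R->6, L=3; F->plug->B->R->G->L->C->refl->A->L'->F->R'->G->plug->G
Char 10 ('B'): step: R->7, L=3; B->plug->F->R->E->L->H->refl->B->L'->A->R'->E->plug->A

Answer: HBEDFCGAGA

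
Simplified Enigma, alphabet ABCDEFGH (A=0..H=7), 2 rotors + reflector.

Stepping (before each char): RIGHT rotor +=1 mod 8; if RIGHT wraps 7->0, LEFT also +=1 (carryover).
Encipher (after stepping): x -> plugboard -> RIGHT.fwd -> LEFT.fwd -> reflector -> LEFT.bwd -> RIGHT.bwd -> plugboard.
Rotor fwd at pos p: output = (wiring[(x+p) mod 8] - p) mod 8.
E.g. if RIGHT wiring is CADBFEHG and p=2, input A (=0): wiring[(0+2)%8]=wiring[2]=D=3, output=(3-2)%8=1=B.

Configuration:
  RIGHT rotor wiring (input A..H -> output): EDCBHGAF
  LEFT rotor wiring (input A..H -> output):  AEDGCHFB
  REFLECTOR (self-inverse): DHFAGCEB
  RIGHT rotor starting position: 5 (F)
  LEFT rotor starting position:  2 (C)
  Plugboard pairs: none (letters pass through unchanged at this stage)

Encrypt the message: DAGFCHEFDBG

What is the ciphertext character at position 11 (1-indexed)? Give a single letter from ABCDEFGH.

Char 1 ('D'): step: R->6, L=2; D->plug->D->R->F->L->H->refl->B->L'->A->R'->H->plug->H
Char 2 ('A'): step: R->7, L=2; A->plug->A->R->G->L->G->refl->E->L'->B->R'->H->plug->H
Char 3 ('G'): step: R->0, L->3 (L advanced); G->plug->G->R->A->L->D->refl->A->L'->H->R'->E->plug->E
Char 4 ('F'): step: R->1, L=3; F->plug->F->R->H->L->A->refl->D->L'->A->R'->C->plug->C
Char 5 ('C'): step: R->2, L=3; C->plug->C->R->F->L->F->refl->C->L'->D->R'->F->plug->F
Char 6 ('H'): step: R->3, L=3; H->plug->H->R->H->L->A->refl->D->L'->A->R'->G->plug->G
Char 7 ('E'): step: R->4, L=3; E->plug->E->R->A->L->D->refl->A->L'->H->R'->F->plug->F
Char 8 ('F'): step: R->5, L=3; F->plug->F->R->F->L->F->refl->C->L'->D->R'->B->plug->B
Char 9 ('D'): step: R->6, L=3; D->plug->D->R->F->L->F->refl->C->L'->D->R'->F->plug->F
Char 10 ('B'): step: R->7, L=3; B->plug->B->R->F->L->F->refl->C->L'->D->R'->D->plug->D
Char 11 ('G'): step: R->0, L->4 (L advanced); G->plug->G->R->A->L->G->refl->E->L'->E->R'->A->plug->A

A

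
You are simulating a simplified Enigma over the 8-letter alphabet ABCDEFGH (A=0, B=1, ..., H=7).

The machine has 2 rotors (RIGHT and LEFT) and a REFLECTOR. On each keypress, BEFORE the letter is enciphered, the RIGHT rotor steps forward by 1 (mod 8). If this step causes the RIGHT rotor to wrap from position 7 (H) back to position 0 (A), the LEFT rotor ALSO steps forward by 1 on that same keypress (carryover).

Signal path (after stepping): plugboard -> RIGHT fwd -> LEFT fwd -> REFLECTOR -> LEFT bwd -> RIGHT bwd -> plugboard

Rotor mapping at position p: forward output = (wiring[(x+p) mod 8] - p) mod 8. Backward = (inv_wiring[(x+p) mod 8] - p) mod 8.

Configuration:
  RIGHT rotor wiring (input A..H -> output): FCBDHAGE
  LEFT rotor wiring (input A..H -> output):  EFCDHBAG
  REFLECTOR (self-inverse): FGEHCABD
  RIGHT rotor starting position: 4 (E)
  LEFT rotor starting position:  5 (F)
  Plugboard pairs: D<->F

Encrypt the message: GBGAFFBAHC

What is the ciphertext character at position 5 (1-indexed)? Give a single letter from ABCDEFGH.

Char 1 ('G'): step: R->5, L=5; G->plug->G->R->G->L->G->refl->B->L'->C->R'->H->plug->H
Char 2 ('B'): step: R->6, L=5; B->plug->B->R->G->L->G->refl->B->L'->C->R'->H->plug->H
Char 3 ('G'): step: R->7, L=5; G->plug->G->R->B->L->D->refl->H->L'->D->R'->C->plug->C
Char 4 ('A'): step: R->0, L->6 (L advanced); A->plug->A->R->F->L->F->refl->A->L'->B->R'->C->plug->C
Char 5 ('F'): step: R->1, L=6; F->plug->D->R->G->L->B->refl->G->L'->C->R'->C->plug->C

C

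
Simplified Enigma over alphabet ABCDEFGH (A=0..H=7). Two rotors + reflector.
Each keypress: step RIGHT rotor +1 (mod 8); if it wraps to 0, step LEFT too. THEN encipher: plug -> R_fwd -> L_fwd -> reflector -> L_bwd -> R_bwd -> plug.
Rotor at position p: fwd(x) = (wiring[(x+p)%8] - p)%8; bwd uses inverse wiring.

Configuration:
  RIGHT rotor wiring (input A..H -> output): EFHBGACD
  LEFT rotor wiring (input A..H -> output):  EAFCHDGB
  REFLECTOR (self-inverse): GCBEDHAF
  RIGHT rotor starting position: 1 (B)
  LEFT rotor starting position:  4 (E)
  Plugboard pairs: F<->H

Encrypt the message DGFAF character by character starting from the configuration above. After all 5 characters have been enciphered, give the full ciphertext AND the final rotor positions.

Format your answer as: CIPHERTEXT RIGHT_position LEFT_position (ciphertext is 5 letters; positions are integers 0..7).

Answer: GAEFC 6 4

Derivation:
Char 1 ('D'): step: R->2, L=4; D->plug->D->R->G->L->B->refl->C->L'->C->R'->G->plug->G
Char 2 ('G'): step: R->3, L=4; G->plug->G->R->C->L->C->refl->B->L'->G->R'->A->plug->A
Char 3 ('F'): step: R->4, L=4; F->plug->H->R->F->L->E->refl->D->L'->A->R'->E->plug->E
Char 4 ('A'): step: R->5, L=4; A->plug->A->R->D->L->F->refl->H->L'->B->R'->H->plug->F
Char 5 ('F'): step: R->6, L=4; F->plug->H->R->C->L->C->refl->B->L'->G->R'->C->plug->C
Final: ciphertext=GAEFC, RIGHT=6, LEFT=4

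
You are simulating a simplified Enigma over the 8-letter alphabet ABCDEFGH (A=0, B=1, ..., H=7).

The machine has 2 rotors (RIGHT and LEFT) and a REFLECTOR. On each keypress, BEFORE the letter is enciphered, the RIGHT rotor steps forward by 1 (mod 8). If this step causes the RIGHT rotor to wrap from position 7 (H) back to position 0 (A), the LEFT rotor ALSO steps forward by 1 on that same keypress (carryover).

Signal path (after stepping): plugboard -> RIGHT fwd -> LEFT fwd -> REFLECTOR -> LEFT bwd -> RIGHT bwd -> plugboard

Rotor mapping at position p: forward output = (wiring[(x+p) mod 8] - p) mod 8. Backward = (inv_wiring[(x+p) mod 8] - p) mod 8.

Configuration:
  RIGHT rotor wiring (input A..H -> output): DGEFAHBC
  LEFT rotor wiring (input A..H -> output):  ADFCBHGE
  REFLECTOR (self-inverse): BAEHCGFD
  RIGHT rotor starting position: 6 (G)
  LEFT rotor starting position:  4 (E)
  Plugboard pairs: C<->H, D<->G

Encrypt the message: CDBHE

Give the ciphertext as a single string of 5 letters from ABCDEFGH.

Char 1 ('C'): step: R->7, L=4; C->plug->H->R->C->L->C->refl->E->L'->E->R'->B->plug->B
Char 2 ('D'): step: R->0, L->5 (L advanced); D->plug->G->R->B->L->B->refl->A->L'->F->R'->D->plug->G
Char 3 ('B'): step: R->1, L=5; B->plug->B->R->D->L->D->refl->H->L'->C->R'->H->plug->C
Char 4 ('H'): step: R->2, L=5; H->plug->C->R->G->L->F->refl->G->L'->E->R'->H->plug->C
Char 5 ('E'): step: R->3, L=5; E->plug->E->R->H->L->E->refl->C->L'->A->R'->F->plug->F

Answer: BGCCF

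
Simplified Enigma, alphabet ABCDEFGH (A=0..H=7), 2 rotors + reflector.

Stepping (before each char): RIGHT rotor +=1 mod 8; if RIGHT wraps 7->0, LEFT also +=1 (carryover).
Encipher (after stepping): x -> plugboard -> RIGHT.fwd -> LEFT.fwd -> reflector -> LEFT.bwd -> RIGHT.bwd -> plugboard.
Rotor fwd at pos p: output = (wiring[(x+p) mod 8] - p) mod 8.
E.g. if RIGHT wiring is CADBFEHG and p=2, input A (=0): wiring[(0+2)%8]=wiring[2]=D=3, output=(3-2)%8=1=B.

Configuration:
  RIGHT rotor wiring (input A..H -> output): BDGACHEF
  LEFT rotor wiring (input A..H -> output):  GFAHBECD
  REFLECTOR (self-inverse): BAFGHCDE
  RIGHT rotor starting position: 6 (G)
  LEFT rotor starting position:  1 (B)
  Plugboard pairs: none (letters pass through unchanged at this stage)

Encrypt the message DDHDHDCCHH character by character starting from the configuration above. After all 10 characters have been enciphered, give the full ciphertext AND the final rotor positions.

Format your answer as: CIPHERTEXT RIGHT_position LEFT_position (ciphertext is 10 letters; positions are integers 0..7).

Char 1 ('D'): step: R->7, L=1; D->plug->D->R->H->L->F->refl->C->L'->G->R'->A->plug->A
Char 2 ('D'): step: R->0, L->2 (L advanced); D->plug->D->R->A->L->G->refl->D->L'->H->R'->F->plug->F
Char 3 ('H'): step: R->1, L=2; H->plug->H->R->A->L->G->refl->D->L'->H->R'->C->plug->C
Char 4 ('D'): step: R->2, L=2; D->plug->D->R->F->L->B->refl->A->L'->E->R'->A->plug->A
Char 5 ('H'): step: R->3, L=2; H->plug->H->R->D->L->C->refl->F->L'->B->R'->D->plug->D
Char 6 ('D'): step: R->4, L=2; D->plug->D->R->B->L->F->refl->C->L'->D->R'->B->plug->B
Char 7 ('C'): step: R->5, L=2; C->plug->C->R->A->L->G->refl->D->L'->H->R'->B->plug->B
Char 8 ('C'): step: R->6, L=2; C->plug->C->R->D->L->C->refl->F->L'->B->R'->H->plug->H
Char 9 ('H'): step: R->7, L=2; H->plug->H->R->F->L->B->refl->A->L'->E->R'->C->plug->C
Char 10 ('H'): step: R->0, L->3 (L advanced); H->plug->H->R->F->L->D->refl->G->L'->B->R'->A->plug->A
Final: ciphertext=AFCADBBHCA, RIGHT=0, LEFT=3

Answer: AFCADBBHCA 0 3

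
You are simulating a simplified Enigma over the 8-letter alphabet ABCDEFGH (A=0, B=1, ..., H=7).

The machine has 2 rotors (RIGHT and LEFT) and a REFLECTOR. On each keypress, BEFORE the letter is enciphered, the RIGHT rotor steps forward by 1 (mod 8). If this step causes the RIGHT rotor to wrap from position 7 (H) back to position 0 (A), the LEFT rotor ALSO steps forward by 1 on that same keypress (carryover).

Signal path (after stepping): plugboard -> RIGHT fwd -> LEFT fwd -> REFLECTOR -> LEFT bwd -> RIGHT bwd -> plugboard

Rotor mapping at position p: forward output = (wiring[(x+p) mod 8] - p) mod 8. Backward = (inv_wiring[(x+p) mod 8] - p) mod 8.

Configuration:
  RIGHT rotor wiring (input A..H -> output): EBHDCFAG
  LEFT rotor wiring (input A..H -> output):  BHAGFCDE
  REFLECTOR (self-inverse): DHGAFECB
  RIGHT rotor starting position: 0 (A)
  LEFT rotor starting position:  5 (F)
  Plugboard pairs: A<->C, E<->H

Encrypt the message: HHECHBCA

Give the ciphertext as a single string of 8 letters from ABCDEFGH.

Char 1 ('H'): step: R->1, L=5; H->plug->E->R->E->L->C->refl->G->L'->B->R'->D->plug->D
Char 2 ('H'): step: R->2, L=5; H->plug->E->R->G->L->B->refl->H->L'->C->R'->G->plug->G
Char 3 ('E'): step: R->3, L=5; E->plug->H->R->E->L->C->refl->G->L'->B->R'->F->plug->F
Char 4 ('C'): step: R->4, L=5; C->plug->A->R->G->L->B->refl->H->L'->C->R'->D->plug->D
Char 5 ('H'): step: R->5, L=5; H->plug->E->R->E->L->C->refl->G->L'->B->R'->C->plug->A
Char 6 ('B'): step: R->6, L=5; B->plug->B->R->A->L->F->refl->E->L'->D->R'->D->plug->D
Char 7 ('C'): step: R->7, L=5; C->plug->A->R->H->L->A->refl->D->L'->F->R'->B->plug->B
Char 8 ('A'): step: R->0, L->6 (L advanced); A->plug->C->R->H->L->E->refl->F->L'->A->R'->G->plug->G

Answer: DGFDADBG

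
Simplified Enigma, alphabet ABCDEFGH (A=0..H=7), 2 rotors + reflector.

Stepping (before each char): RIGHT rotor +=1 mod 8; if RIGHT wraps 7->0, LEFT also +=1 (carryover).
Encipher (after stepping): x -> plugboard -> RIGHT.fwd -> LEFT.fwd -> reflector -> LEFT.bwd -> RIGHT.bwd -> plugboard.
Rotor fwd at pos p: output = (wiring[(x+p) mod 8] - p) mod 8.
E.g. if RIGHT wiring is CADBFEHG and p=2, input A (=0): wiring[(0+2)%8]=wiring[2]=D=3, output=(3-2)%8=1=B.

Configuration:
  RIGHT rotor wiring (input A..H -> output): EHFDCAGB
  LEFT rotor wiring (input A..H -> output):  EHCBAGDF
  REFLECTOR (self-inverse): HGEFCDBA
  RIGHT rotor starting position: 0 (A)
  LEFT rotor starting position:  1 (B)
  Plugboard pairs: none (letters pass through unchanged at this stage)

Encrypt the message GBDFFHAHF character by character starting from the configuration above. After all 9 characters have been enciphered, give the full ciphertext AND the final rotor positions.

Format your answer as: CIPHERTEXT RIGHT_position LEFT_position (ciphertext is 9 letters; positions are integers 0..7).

Answer: DCHCBBFFE 1 2

Derivation:
Char 1 ('G'): step: R->1, L=1; G->plug->G->R->A->L->G->refl->B->L'->B->R'->D->plug->D
Char 2 ('B'): step: R->2, L=1; B->plug->B->R->B->L->B->refl->G->L'->A->R'->C->plug->C
Char 3 ('D'): step: R->3, L=1; D->plug->D->R->D->L->H->refl->A->L'->C->R'->H->plug->H
Char 4 ('F'): step: R->4, L=1; F->plug->F->R->D->L->H->refl->A->L'->C->R'->C->plug->C
Char 5 ('F'): step: R->5, L=1; F->plug->F->R->A->L->G->refl->B->L'->B->R'->B->plug->B
Char 6 ('H'): step: R->6, L=1; H->plug->H->R->C->L->A->refl->H->L'->D->R'->B->plug->B
Char 7 ('A'): step: R->7, L=1; A->plug->A->R->C->L->A->refl->H->L'->D->R'->F->plug->F
Char 8 ('H'): step: R->0, L->2 (L advanced); H->plug->H->R->B->L->H->refl->A->L'->A->R'->F->plug->F
Char 9 ('F'): step: R->1, L=2; F->plug->F->R->F->L->D->refl->F->L'->H->R'->E->plug->E
Final: ciphertext=DCHCBBFFE, RIGHT=1, LEFT=2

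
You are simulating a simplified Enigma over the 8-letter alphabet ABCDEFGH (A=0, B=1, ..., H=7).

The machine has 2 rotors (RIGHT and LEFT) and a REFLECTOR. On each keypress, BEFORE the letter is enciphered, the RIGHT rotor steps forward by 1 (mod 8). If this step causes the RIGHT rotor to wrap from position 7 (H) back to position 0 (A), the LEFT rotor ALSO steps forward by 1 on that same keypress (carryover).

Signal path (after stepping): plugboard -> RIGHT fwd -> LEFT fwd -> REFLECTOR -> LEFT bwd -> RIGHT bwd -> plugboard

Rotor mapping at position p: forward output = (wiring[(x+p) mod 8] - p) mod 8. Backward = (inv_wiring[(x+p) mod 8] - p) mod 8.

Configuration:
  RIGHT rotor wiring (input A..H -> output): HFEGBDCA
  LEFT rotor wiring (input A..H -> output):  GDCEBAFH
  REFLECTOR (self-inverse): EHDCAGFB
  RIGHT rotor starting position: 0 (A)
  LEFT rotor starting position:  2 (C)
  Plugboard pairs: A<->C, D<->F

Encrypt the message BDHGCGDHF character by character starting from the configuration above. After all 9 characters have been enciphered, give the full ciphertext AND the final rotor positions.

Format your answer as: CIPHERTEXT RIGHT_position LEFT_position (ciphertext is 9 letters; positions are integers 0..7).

Answer: AEDAEHECG 1 3

Derivation:
Char 1 ('B'): step: R->1, L=2; B->plug->B->R->D->L->G->refl->F->L'->F->R'->C->plug->A
Char 2 ('D'): step: R->2, L=2; D->plug->F->R->G->L->E->refl->A->L'->A->R'->E->plug->E
Char 3 ('H'): step: R->3, L=2; H->plug->H->R->B->L->C->refl->D->L'->E->R'->F->plug->D
Char 4 ('G'): step: R->4, L=2; G->plug->G->R->A->L->A->refl->E->L'->G->R'->C->plug->A
Char 5 ('C'): step: R->5, L=2; C->plug->A->R->G->L->E->refl->A->L'->A->R'->E->plug->E
Char 6 ('G'): step: R->6, L=2; G->plug->G->R->D->L->G->refl->F->L'->F->R'->H->plug->H
Char 7 ('D'): step: R->7, L=2; D->plug->F->R->C->L->H->refl->B->L'->H->R'->E->plug->E
Char 8 ('H'): step: R->0, L->3 (L advanced); H->plug->H->R->A->L->B->refl->H->L'->H->R'->A->plug->C
Char 9 ('F'): step: R->1, L=3; F->plug->D->R->A->L->B->refl->H->L'->H->R'->G->plug->G
Final: ciphertext=AEDAEHECG, RIGHT=1, LEFT=3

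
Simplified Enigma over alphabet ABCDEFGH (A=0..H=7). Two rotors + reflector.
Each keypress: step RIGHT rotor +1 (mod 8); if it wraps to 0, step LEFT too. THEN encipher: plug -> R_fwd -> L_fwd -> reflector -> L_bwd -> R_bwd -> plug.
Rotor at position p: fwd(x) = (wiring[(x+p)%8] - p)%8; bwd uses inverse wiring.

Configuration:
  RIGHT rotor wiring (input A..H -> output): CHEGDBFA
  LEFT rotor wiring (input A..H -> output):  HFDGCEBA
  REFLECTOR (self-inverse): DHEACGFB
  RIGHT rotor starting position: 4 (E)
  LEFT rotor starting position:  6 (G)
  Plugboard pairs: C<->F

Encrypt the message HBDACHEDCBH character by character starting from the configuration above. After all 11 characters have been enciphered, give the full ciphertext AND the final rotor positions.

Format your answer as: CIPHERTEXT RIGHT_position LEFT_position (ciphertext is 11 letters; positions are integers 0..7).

Answer: GHFDEFHGFEG 7 7

Derivation:
Char 1 ('H'): step: R->5, L=6; H->plug->H->R->G->L->E->refl->C->L'->B->R'->G->plug->G
Char 2 ('B'): step: R->6, L=6; B->plug->B->R->C->L->B->refl->H->L'->D->R'->H->plug->H
Char 3 ('D'): step: R->7, L=6; D->plug->D->R->F->L->A->refl->D->L'->A->R'->C->plug->F
Char 4 ('A'): step: R->0, L->7 (L advanced); A->plug->A->R->C->L->G->refl->F->L'->G->R'->D->plug->D
Char 5 ('C'): step: R->1, L=7; C->plug->F->R->E->L->H->refl->B->L'->A->R'->E->plug->E
Char 6 ('H'): step: R->2, L=7; H->plug->H->R->F->L->D->refl->A->L'->B->R'->C->plug->F
Char 7 ('E'): step: R->3, L=7; E->plug->E->R->F->L->D->refl->A->L'->B->R'->H->plug->H
Char 8 ('D'): step: R->4, L=7; D->plug->D->R->E->L->H->refl->B->L'->A->R'->G->plug->G
Char 9 ('C'): step: R->5, L=7; C->plug->F->R->H->L->C->refl->E->L'->D->R'->C->plug->F
Char 10 ('B'): step: R->6, L=7; B->plug->B->R->C->L->G->refl->F->L'->G->R'->E->plug->E
Char 11 ('H'): step: R->7, L=7; H->plug->H->R->G->L->F->refl->G->L'->C->R'->G->plug->G
Final: ciphertext=GHFDEFHGFEG, RIGHT=7, LEFT=7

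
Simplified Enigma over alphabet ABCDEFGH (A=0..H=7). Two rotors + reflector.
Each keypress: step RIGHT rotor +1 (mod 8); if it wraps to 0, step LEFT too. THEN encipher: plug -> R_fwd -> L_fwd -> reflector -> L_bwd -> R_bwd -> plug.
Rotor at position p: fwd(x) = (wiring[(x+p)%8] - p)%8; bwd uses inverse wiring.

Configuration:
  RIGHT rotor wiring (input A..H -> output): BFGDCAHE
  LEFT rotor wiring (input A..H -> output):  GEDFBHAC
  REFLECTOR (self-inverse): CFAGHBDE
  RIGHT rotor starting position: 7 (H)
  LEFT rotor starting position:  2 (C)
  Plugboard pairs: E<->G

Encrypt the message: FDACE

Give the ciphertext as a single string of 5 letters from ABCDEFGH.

Answer: EBFGB

Derivation:
Char 1 ('F'): step: R->0, L->3 (L advanced); F->plug->F->R->A->L->C->refl->A->L'->H->R'->G->plug->E
Char 2 ('D'): step: R->1, L=3; D->plug->D->R->B->L->G->refl->D->L'->F->R'->B->plug->B
Char 3 ('A'): step: R->2, L=3; A->plug->A->R->E->L->H->refl->E->L'->C->R'->F->plug->F
Char 4 ('C'): step: R->3, L=3; C->plug->C->R->F->L->D->refl->G->L'->B->R'->E->plug->G
Char 5 ('E'): step: R->4, L=3; E->plug->G->R->C->L->E->refl->H->L'->E->R'->B->plug->B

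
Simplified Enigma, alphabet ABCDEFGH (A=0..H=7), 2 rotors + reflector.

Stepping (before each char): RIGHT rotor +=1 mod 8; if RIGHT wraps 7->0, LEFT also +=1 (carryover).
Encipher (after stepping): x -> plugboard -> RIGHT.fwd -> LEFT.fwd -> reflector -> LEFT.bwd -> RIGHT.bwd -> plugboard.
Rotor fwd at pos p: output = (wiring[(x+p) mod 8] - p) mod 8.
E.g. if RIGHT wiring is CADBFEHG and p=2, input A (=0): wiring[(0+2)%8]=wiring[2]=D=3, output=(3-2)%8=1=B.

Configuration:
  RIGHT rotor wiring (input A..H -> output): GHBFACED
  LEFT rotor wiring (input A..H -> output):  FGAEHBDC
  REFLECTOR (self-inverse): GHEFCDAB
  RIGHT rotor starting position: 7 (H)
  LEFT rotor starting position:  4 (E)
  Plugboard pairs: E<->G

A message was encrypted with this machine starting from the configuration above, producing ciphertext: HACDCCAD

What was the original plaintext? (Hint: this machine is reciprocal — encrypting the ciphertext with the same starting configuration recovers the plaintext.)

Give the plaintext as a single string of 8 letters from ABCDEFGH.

Char 1 ('H'): step: R->0, L->5 (L advanced); H->plug->H->R->D->L->A->refl->G->L'->B->R'->C->plug->C
Char 2 ('A'): step: R->1, L=5; A->plug->A->R->G->L->H->refl->B->L'->E->R'->C->plug->C
Char 3 ('C'): step: R->2, L=5; C->plug->C->R->G->L->H->refl->B->L'->E->R'->G->plug->E
Char 4 ('D'): step: R->3, L=5; D->plug->D->R->B->L->G->refl->A->L'->D->R'->F->plug->F
Char 5 ('C'): step: R->4, L=5; C->plug->C->R->A->L->E->refl->C->L'->H->R'->D->plug->D
Char 6 ('C'): step: R->5, L=5; C->plug->C->R->G->L->H->refl->B->L'->E->R'->F->plug->F
Char 7 ('A'): step: R->6, L=5; A->plug->A->R->G->L->H->refl->B->L'->E->R'->H->plug->H
Char 8 ('D'): step: R->7, L=5; D->plug->D->R->C->L->F->refl->D->L'->F->R'->H->plug->H

Answer: CCEFDFHH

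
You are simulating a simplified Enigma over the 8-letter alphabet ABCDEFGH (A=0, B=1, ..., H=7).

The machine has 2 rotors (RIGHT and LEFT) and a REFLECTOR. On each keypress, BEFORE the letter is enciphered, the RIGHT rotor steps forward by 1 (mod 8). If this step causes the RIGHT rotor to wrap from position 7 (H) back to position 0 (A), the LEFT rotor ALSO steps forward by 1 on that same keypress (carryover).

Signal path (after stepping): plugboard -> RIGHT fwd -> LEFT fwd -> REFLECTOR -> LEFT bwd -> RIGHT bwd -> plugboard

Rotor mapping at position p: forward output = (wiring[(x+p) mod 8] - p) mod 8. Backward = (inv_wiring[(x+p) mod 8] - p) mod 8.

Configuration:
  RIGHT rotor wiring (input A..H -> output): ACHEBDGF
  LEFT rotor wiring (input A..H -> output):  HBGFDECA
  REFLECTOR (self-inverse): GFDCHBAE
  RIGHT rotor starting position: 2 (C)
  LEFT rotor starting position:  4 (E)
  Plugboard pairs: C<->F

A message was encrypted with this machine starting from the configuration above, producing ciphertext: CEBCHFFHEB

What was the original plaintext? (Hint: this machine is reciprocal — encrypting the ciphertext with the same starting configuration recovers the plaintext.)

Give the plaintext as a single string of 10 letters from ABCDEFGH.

Answer: GCCDEGEEDC

Derivation:
Char 1 ('C'): step: R->3, L=4; C->plug->F->R->F->L->F->refl->B->L'->H->R'->G->plug->G
Char 2 ('E'): step: R->4, L=4; E->plug->E->R->E->L->D->refl->C->L'->G->R'->F->plug->C
Char 3 ('B'): step: R->5, L=4; B->plug->B->R->B->L->A->refl->G->L'->C->R'->F->plug->C
Char 4 ('C'): step: R->6, L=4; C->plug->F->R->G->L->C->refl->D->L'->E->R'->D->plug->D
Char 5 ('H'): step: R->7, L=4; H->plug->H->R->H->L->B->refl->F->L'->F->R'->E->plug->E
Char 6 ('F'): step: R->0, L->5 (L advanced); F->plug->C->R->H->L->G->refl->A->L'->G->R'->G->plug->G
Char 7 ('F'): step: R->1, L=5; F->plug->C->R->D->L->C->refl->D->L'->C->R'->E->plug->E
Char 8 ('H'): step: R->2, L=5; H->plug->H->R->A->L->H->refl->E->L'->E->R'->E->plug->E
Char 9 ('E'): step: R->3, L=5; E->plug->E->R->C->L->D->refl->C->L'->D->R'->D->plug->D
Char 10 ('B'): step: R->4, L=5; B->plug->B->R->H->L->G->refl->A->L'->G->R'->F->plug->C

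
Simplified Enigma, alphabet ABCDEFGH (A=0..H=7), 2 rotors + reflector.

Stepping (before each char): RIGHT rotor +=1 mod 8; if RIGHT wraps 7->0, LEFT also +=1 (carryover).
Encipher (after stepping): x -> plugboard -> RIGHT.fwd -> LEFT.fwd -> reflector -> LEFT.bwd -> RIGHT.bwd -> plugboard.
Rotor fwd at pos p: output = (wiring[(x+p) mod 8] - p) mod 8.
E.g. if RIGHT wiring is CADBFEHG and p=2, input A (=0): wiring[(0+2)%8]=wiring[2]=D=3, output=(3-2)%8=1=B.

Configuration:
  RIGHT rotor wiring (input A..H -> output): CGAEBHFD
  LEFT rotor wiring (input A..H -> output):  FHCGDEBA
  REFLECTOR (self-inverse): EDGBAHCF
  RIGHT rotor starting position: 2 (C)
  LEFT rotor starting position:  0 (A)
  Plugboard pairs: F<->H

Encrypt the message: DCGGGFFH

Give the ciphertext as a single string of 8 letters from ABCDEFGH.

Answer: GFDEDCHF

Derivation:
Char 1 ('D'): step: R->3, L=0; D->plug->D->R->C->L->C->refl->G->L'->D->R'->G->plug->G
Char 2 ('C'): step: R->4, L=0; C->plug->C->R->B->L->H->refl->F->L'->A->R'->H->plug->F
Char 3 ('G'): step: R->5, L=0; G->plug->G->R->H->L->A->refl->E->L'->F->R'->D->plug->D
Char 4 ('G'): step: R->6, L=0; G->plug->G->R->D->L->G->refl->C->L'->C->R'->E->plug->E
Char 5 ('G'): step: R->7, L=0; G->plug->G->R->A->L->F->refl->H->L'->B->R'->D->plug->D
Char 6 ('F'): step: R->0, L->1 (L advanced); F->plug->H->R->D->L->C->refl->G->L'->A->R'->C->plug->C
Char 7 ('F'): step: R->1, L=1; F->plug->H->R->B->L->B->refl->D->L'->E->R'->F->plug->H
Char 8 ('H'): step: R->2, L=1; H->plug->F->R->B->L->B->refl->D->L'->E->R'->H->plug->F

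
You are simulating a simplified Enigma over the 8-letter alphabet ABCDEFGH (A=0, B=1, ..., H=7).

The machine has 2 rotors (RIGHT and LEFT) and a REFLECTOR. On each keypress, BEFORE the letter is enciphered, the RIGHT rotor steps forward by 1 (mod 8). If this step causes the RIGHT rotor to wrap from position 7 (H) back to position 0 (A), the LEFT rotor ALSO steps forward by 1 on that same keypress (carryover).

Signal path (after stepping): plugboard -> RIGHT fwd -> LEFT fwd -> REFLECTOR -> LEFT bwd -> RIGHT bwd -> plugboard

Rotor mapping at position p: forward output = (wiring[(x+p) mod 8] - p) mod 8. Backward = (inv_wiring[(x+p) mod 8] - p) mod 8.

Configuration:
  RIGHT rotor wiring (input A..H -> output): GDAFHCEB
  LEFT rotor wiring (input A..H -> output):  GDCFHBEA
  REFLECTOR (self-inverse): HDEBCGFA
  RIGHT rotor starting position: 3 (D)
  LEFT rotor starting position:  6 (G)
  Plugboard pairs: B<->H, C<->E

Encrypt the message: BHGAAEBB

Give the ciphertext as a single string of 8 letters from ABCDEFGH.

Char 1 ('B'): step: R->4, L=6; B->plug->H->R->B->L->C->refl->E->L'->E->R'->G->plug->G
Char 2 ('H'): step: R->5, L=6; H->plug->B->R->H->L->D->refl->B->L'->G->R'->E->plug->C
Char 3 ('G'): step: R->6, L=6; G->plug->G->R->B->L->C->refl->E->L'->E->R'->H->plug->B
Char 4 ('A'): step: R->7, L=6; A->plug->A->R->C->L->A->refl->H->L'->F->R'->H->plug->B
Char 5 ('A'): step: R->0, L->7 (L advanced); A->plug->A->R->G->L->C->refl->E->L'->C->R'->F->plug->F
Char 6 ('E'): step: R->1, L=7; E->plug->C->R->E->L->G->refl->F->L'->H->R'->B->plug->H
Char 7 ('B'): step: R->2, L=7; B->plug->H->R->B->L->H->refl->A->L'->F->R'->C->plug->E
Char 8 ('B'): step: R->3, L=7; B->plug->H->R->F->L->A->refl->H->L'->B->R'->D->plug->D

Answer: GCBBFHED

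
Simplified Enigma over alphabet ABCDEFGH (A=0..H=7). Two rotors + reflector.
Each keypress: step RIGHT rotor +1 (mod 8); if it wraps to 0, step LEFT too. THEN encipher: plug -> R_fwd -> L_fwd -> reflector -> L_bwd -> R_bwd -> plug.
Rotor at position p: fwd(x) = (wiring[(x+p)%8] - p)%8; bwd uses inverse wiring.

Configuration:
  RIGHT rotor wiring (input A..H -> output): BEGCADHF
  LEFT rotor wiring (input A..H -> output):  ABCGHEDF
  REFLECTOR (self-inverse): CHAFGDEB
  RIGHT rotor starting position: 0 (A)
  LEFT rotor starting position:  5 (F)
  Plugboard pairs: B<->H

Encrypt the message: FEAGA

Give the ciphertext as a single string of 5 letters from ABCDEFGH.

Char 1 ('F'): step: R->1, L=5; F->plug->F->R->G->L->B->refl->H->L'->A->R'->H->plug->B
Char 2 ('E'): step: R->2, L=5; E->plug->E->R->F->L->F->refl->D->L'->D->R'->F->plug->F
Char 3 ('A'): step: R->3, L=5; A->plug->A->R->H->L->C->refl->A->L'->C->R'->E->plug->E
Char 4 ('G'): step: R->4, L=5; G->plug->G->R->C->L->A->refl->C->L'->H->R'->B->plug->H
Char 5 ('A'): step: R->5, L=5; A->plug->A->R->G->L->B->refl->H->L'->A->R'->C->plug->C

Answer: BFEHC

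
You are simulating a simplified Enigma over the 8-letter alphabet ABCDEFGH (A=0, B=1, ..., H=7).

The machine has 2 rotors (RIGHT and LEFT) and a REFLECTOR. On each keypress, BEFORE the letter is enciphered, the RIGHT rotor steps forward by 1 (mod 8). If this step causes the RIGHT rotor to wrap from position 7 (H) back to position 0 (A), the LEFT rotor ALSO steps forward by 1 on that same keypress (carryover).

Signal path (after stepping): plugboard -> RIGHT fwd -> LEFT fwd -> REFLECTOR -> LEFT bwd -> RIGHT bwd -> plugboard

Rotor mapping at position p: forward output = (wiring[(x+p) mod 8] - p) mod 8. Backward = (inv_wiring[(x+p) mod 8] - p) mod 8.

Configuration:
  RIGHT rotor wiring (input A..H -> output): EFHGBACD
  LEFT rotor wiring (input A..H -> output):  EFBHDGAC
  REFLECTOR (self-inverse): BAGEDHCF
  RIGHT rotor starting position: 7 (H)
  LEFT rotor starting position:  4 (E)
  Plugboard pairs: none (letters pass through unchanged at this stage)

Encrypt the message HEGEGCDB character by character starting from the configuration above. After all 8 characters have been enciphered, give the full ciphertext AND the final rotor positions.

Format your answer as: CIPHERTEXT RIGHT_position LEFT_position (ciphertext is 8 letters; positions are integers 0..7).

Char 1 ('H'): step: R->0, L->5 (L advanced); H->plug->H->R->D->L->H->refl->F->L'->C->R'->G->plug->G
Char 2 ('E'): step: R->1, L=5; E->plug->E->R->H->L->G->refl->C->L'->G->R'->B->plug->B
Char 3 ('G'): step: R->2, L=5; G->plug->G->R->C->L->F->refl->H->L'->D->R'->H->plug->H
Char 4 ('E'): step: R->3, L=5; E->plug->E->R->A->L->B->refl->A->L'->E->R'->H->plug->H
Char 5 ('G'): step: R->4, L=5; G->plug->G->R->D->L->H->refl->F->L'->C->R'->H->plug->H
Char 6 ('C'): step: R->5, L=5; C->plug->C->R->G->L->C->refl->G->L'->H->R'->D->plug->D
Char 7 ('D'): step: R->6, L=5; D->plug->D->R->H->L->G->refl->C->L'->G->R'->C->plug->C
Char 8 ('B'): step: R->7, L=5; B->plug->B->R->F->L->E->refl->D->L'->B->R'->G->plug->G
Final: ciphertext=GBHHHDCG, RIGHT=7, LEFT=5

Answer: GBHHHDCG 7 5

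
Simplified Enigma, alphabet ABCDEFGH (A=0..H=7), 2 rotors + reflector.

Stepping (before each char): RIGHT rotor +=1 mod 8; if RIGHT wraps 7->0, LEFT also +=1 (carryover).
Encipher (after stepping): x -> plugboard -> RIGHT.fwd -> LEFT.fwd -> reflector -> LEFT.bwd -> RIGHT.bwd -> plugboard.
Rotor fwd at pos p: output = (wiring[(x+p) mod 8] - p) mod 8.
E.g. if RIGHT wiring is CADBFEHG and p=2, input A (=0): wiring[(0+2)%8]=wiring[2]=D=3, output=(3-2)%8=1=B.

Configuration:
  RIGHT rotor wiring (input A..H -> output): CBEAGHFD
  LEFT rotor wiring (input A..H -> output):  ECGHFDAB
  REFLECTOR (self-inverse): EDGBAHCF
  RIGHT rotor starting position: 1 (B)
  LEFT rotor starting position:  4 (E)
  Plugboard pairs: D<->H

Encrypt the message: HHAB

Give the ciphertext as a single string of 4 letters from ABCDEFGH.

Char 1 ('H'): step: R->2, L=4; H->plug->D->R->F->L->G->refl->C->L'->G->R'->B->plug->B
Char 2 ('H'): step: R->3, L=4; H->plug->D->R->C->L->E->refl->A->L'->E->R'->C->plug->C
Char 3 ('A'): step: R->4, L=4; A->plug->A->R->C->L->E->refl->A->L'->E->R'->H->plug->D
Char 4 ('B'): step: R->5, L=4; B->plug->B->R->A->L->B->refl->D->L'->H->R'->F->plug->F

Answer: BCDF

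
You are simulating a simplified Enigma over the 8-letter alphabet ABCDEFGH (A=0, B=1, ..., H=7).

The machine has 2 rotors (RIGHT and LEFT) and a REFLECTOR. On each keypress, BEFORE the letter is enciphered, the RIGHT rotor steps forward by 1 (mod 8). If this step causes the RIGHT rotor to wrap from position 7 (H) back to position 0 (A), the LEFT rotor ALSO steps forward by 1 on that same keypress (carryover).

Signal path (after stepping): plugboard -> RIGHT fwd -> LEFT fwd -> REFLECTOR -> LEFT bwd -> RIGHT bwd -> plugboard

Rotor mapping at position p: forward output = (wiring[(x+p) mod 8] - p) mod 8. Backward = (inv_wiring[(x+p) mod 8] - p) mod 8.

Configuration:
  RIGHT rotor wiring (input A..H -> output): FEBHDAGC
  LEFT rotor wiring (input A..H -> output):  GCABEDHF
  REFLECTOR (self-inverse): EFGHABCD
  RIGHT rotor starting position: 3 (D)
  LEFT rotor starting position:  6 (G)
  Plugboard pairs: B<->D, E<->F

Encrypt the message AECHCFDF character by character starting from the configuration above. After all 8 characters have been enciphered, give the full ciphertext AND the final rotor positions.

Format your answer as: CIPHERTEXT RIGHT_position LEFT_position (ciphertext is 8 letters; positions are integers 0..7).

Answer: EHAFHCGH 3 7

Derivation:
Char 1 ('A'): step: R->4, L=6; A->plug->A->R->H->L->F->refl->B->L'->A->R'->F->plug->E
Char 2 ('E'): step: R->5, L=6; E->plug->F->R->E->L->C->refl->G->L'->G->R'->H->plug->H
Char 3 ('C'): step: R->6, L=6; C->plug->C->R->H->L->F->refl->B->L'->A->R'->A->plug->A
Char 4 ('H'): step: R->7, L=6; H->plug->H->R->H->L->F->refl->B->L'->A->R'->E->plug->F
Char 5 ('C'): step: R->0, L->7 (L advanced); C->plug->C->R->B->L->H->refl->D->L'->C->R'->H->plug->H
Char 6 ('F'): step: R->1, L=7; F->plug->E->R->H->L->A->refl->E->L'->G->R'->C->plug->C
Char 7 ('D'): step: R->2, L=7; D->plug->B->R->F->L->F->refl->B->L'->D->R'->G->plug->G
Char 8 ('F'): step: R->3, L=7; F->plug->E->R->H->L->A->refl->E->L'->G->R'->H->plug->H
Final: ciphertext=EHAFHCGH, RIGHT=3, LEFT=7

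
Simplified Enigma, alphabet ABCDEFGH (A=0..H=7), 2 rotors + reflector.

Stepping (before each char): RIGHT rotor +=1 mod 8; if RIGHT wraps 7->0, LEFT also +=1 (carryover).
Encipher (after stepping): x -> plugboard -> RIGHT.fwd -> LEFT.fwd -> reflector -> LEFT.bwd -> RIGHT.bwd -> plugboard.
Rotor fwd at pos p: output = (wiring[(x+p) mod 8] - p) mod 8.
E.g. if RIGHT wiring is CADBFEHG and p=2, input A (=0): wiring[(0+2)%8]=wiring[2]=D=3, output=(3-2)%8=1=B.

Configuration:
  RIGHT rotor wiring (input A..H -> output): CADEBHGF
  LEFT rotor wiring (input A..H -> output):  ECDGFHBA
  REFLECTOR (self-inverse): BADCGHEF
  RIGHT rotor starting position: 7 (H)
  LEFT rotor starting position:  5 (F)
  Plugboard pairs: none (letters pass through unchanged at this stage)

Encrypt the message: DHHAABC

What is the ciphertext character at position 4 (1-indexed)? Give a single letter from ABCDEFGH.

Char 1 ('D'): step: R->0, L->6 (L advanced); D->plug->D->R->E->L->F->refl->H->L'->G->R'->G->plug->G
Char 2 ('H'): step: R->1, L=6; H->plug->H->R->B->L->C->refl->D->L'->A->R'->D->plug->D
Char 3 ('H'): step: R->2, L=6; H->plug->H->R->G->L->H->refl->F->L'->E->R'->E->plug->E
Char 4 ('A'): step: R->3, L=6; A->plug->A->R->B->L->C->refl->D->L'->A->R'->H->plug->H

H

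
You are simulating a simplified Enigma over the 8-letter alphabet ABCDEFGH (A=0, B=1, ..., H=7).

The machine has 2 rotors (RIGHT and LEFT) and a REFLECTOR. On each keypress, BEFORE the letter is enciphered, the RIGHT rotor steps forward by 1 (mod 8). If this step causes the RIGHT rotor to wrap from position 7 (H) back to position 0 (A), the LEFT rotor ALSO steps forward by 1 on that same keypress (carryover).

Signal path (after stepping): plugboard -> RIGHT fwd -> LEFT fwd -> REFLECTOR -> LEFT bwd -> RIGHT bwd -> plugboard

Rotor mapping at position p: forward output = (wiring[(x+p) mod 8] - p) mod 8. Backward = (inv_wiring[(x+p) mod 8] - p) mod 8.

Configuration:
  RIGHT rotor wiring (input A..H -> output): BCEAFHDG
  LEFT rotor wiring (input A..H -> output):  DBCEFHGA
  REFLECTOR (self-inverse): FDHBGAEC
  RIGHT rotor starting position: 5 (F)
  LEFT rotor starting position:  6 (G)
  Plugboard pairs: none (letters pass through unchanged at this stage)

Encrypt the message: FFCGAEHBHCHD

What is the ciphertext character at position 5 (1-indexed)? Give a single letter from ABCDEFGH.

Char 1 ('F'): step: R->6, L=6; F->plug->F->R->C->L->F->refl->A->L'->A->R'->B->plug->B
Char 2 ('F'): step: R->7, L=6; F->plug->F->R->G->L->H->refl->C->L'->B->R'->E->plug->E
Char 3 ('C'): step: R->0, L->7 (L advanced); C->plug->C->R->E->L->F->refl->A->L'->G->R'->H->plug->H
Char 4 ('G'): step: R->1, L=7; G->plug->G->R->F->L->G->refl->E->L'->B->R'->A->plug->A
Char 5 ('A'): step: R->2, L=7; A->plug->A->R->C->L->C->refl->H->L'->H->R'->G->plug->G

G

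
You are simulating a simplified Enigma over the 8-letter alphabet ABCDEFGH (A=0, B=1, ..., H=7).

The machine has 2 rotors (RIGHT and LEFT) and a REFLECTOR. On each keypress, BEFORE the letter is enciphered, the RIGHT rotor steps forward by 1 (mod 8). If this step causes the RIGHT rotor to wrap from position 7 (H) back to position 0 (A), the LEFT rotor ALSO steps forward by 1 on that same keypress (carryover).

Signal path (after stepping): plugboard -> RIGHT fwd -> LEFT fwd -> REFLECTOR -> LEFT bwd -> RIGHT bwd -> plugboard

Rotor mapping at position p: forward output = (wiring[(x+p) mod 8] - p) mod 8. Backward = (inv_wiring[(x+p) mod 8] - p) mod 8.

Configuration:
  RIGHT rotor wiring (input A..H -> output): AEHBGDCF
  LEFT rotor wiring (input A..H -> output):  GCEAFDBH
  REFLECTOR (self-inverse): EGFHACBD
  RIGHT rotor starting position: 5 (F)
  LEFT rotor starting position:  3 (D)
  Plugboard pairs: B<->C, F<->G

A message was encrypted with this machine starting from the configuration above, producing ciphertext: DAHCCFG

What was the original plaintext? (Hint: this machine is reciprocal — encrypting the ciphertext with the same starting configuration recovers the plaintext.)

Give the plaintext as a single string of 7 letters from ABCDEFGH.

Char 1 ('D'): step: R->6, L=3; D->plug->D->R->G->L->H->refl->D->L'->F->R'->H->plug->H
Char 2 ('A'): step: R->7, L=3; A->plug->A->R->G->L->H->refl->D->L'->F->R'->C->plug->B
Char 3 ('H'): step: R->0, L->4 (L advanced); H->plug->H->R->F->L->G->refl->B->L'->A->R'->A->plug->A
Char 4 ('C'): step: R->1, L=4; C->plug->B->R->G->L->A->refl->E->L'->H->R'->H->plug->H
Char 5 ('C'): step: R->2, L=4; C->plug->B->R->H->L->E->refl->A->L'->G->R'->G->plug->F
Char 6 ('F'): step: R->3, L=4; F->plug->G->R->B->L->H->refl->D->L'->D->R'->B->plug->C
Char 7 ('G'): step: R->4, L=4; G->plug->F->R->A->L->B->refl->G->L'->F->R'->H->plug->H

Answer: HBAHFCH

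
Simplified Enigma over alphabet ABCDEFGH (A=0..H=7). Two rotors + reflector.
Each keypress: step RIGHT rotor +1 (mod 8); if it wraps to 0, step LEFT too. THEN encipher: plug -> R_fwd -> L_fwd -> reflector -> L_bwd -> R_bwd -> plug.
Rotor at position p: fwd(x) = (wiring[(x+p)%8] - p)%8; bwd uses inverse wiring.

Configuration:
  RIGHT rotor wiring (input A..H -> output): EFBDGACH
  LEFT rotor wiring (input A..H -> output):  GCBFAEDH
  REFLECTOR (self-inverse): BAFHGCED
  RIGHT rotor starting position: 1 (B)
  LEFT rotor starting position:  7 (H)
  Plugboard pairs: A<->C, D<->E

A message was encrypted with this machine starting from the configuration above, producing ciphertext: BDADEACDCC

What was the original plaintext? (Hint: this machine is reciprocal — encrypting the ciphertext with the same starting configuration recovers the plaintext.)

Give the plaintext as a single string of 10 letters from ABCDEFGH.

Answer: GEEBCHGGEA

Derivation:
Char 1 ('B'): step: R->2, L=7; B->plug->B->R->B->L->H->refl->D->L'->C->R'->G->plug->G
Char 2 ('D'): step: R->3, L=7; D->plug->E->R->E->L->G->refl->E->L'->H->R'->D->plug->E
Char 3 ('A'): step: R->4, L=7; A->plug->C->R->G->L->F->refl->C->L'->D->R'->D->plug->E
Char 4 ('D'): step: R->5, L=7; D->plug->E->R->A->L->A->refl->B->L'->F->R'->B->plug->B
Char 5 ('E'): step: R->6, L=7; E->plug->D->R->H->L->E->refl->G->L'->E->R'->A->plug->C
Char 6 ('A'): step: R->7, L=7; A->plug->C->R->G->L->F->refl->C->L'->D->R'->H->plug->H
Char 7 ('C'): step: R->0, L->0 (L advanced); C->plug->A->R->E->L->A->refl->B->L'->C->R'->G->plug->G
Char 8 ('D'): step: R->1, L=0; D->plug->E->R->H->L->H->refl->D->L'->G->R'->G->plug->G
Char 9 ('C'): step: R->2, L=0; C->plug->A->R->H->L->H->refl->D->L'->G->R'->D->plug->E
Char 10 ('C'): step: R->3, L=0; C->plug->A->R->A->L->G->refl->E->L'->F->R'->C->plug->A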